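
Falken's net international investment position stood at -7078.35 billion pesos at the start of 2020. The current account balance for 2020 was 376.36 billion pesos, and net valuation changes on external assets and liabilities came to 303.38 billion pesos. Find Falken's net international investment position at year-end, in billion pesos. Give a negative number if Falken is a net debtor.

Change in NIIP = current account + net valuation change = 376.36 + 303.38 = 679.74
End-of-year NIIP = -7078.35 + 679.74 = -6398.61

-6398.61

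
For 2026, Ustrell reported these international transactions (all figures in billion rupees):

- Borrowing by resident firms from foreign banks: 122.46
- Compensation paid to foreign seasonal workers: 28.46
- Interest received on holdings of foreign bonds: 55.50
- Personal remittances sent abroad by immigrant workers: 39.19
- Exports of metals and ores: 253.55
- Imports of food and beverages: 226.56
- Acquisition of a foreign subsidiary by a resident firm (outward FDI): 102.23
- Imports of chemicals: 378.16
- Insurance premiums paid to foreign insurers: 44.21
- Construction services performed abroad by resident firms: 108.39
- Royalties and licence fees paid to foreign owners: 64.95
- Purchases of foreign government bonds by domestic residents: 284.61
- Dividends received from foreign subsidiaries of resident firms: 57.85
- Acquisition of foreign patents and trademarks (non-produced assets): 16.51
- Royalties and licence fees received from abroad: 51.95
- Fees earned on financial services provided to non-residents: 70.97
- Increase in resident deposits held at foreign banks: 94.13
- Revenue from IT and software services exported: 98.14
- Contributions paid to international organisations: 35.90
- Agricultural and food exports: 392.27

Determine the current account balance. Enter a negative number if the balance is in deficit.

271.19

Goods: -226.56 + 392.27 - 378.16 + 253.55 = 41.10
Services: -64.95 + 70.97 + 51.95 + 98.14 + 108.39 - 44.21 = 220.29
Primary income: 57.85 - 28.46 + 55.50 = 84.89
Secondary income: -35.90 - 39.19 = -75.09
Current account = 41.10 + 220.29 + 84.89 + (-75.09) = 271.19
(Excluded from the current account — financial account: borrowing by resident firms from foreign banks 122.46, acquisition of a foreign subsidiary by a resident firm (outward FDI) 102.23, purchases of foreign government bonds by domestic residents 284.61, increase in resident deposits held at foreign banks 94.13; capital account: acquisition of foreign patents and trademarks (non-produced assets) 16.51.)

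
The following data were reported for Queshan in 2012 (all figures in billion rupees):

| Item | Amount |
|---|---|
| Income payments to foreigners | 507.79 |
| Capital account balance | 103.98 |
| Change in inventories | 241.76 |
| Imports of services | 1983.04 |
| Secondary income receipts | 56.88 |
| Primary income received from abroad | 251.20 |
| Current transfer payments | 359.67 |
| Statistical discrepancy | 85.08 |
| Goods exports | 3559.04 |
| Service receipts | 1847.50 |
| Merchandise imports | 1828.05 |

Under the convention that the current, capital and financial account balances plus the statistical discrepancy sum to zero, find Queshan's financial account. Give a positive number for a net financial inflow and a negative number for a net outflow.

Goods balance = 3559.04 - 1828.05 = 1730.99
Services balance = 1847.50 - 1983.04 = -135.54
Trade balance (goods + services) = 1730.99 + (-135.54) = 1595.45
Net primary income = 251.20 - 507.79 = -256.59
Net secondary income = 56.88 - 359.67 = -302.79
Current account = 1595.45 + (-256.59) + (-302.79) = 1036.07
Financial account = -(1036.07 + 103.98 + 85.08) = -1225.13

-1225.13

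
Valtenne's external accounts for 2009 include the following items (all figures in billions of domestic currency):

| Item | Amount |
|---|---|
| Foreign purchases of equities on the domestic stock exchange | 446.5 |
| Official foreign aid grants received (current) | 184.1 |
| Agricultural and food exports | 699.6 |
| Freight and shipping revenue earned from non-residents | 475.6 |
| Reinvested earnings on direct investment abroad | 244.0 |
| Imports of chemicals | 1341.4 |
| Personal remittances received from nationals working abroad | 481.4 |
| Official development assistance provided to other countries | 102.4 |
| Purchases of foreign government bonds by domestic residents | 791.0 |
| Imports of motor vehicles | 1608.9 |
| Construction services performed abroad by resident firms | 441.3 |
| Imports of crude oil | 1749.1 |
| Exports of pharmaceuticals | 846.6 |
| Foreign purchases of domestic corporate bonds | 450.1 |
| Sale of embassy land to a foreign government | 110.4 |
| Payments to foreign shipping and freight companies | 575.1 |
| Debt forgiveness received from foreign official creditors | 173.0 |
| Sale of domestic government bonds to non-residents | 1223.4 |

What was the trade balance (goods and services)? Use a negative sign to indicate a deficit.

-2811.4

Goods: -1749.1 - 1341.4 + 846.6 - 1608.9 + 699.6 = -3153.2
Services: 441.3 + 475.6 - 575.1 = 341.8
Trade balance = -3153.2 + 341.8 = -2811.4
(Excluded from the trade balance — financial account: foreign purchases of equities on the domestic stock exchange 446.5, purchases of foreign government bonds by domestic residents 791.0, foreign purchases of domestic corporate bonds 450.1, sale of domestic government bonds to non-residents 1223.4; secondary income: official foreign aid grants received (current) 184.1, personal remittances received from nationals working abroad 481.4, official development assistance provided to other countries 102.4; primary income: reinvested earnings on direct investment abroad 244.0; capital account: sale of embassy land to a foreign government 110.4, debt forgiveness received from foreign official creditors 173.0.)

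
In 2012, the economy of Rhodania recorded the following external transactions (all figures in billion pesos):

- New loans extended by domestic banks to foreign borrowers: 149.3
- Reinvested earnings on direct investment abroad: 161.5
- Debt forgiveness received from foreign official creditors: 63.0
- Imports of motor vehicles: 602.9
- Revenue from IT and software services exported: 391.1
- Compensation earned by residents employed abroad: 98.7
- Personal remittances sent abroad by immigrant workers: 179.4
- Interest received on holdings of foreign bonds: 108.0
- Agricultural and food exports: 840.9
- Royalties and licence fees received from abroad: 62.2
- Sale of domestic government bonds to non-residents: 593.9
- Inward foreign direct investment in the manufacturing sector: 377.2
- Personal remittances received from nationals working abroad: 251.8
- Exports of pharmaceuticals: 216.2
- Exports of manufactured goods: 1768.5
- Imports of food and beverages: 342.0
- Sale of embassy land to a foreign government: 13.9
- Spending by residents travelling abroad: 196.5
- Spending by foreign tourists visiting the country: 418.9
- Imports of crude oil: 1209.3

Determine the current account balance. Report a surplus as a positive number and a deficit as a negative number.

Goods: -1209.3 - 342.0 + 1768.5 + 840.9 - 602.9 + 216.2 = 671.4
Services: 62.2 - 196.5 + 418.9 + 391.1 = 675.7
Primary income: 98.7 + 161.5 + 108.0 = 368.2
Secondary income: -179.4 + 251.8 = 72.4
Current account = 671.4 + 675.7 + 368.2 + 72.4 = 1787.7
(Excluded from the current account — financial account: new loans extended by domestic banks to foreign borrowers 149.3, sale of domestic government bonds to non-residents 593.9, inward foreign direct investment in the manufacturing sector 377.2; capital account: debt forgiveness received from foreign official creditors 63.0, sale of embassy land to a foreign government 13.9.)

1787.7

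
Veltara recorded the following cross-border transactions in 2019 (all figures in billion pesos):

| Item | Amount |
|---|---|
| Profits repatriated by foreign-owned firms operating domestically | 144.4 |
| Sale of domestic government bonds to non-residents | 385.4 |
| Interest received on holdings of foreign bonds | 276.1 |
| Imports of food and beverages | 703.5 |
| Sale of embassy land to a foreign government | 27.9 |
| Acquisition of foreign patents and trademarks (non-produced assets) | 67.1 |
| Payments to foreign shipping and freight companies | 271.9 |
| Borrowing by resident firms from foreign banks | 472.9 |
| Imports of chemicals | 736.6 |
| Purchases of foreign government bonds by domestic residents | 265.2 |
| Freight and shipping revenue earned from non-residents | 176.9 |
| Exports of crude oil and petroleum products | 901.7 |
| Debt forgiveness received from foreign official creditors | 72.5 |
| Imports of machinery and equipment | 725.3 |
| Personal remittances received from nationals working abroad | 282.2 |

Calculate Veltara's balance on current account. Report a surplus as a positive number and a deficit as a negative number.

-944.8

Goods: -703.5 - 736.6 + 901.7 - 725.3 = -1263.7
Services: -271.9 + 176.9 = -95.0
Primary income: -144.4 + 276.1 = 131.7
Secondary income: 282.2
Current account = (-1263.7) + (-95.0) + 131.7 + 282.2 = -944.8
(Excluded from the current account — financial account: sale of domestic government bonds to non-residents 385.4, borrowing by resident firms from foreign banks 472.9, purchases of foreign government bonds by domestic residents 265.2; capital account: sale of embassy land to a foreign government 27.9, acquisition of foreign patents and trademarks (non-produced assets) 67.1, debt forgiveness received from foreign official creditors 72.5.)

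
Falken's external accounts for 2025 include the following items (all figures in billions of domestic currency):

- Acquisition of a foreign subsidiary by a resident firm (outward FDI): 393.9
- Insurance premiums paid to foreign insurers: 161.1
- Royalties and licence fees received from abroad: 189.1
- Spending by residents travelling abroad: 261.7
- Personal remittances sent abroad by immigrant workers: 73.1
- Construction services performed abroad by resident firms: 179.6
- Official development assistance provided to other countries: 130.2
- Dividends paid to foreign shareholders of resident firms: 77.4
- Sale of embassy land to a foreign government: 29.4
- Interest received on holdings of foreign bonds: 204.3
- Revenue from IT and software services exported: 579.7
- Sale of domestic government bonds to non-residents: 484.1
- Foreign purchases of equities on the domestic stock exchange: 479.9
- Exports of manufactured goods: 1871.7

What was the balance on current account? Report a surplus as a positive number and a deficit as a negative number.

Goods: 1871.7
Services: -161.1 - 261.7 + 189.1 + 579.7 + 179.6 = 525.6
Primary income: -77.4 + 204.3 = 126.9
Secondary income: -73.1 - 130.2 = -203.3
Current account = 1871.7 + 525.6 + 126.9 + (-203.3) = 2320.9
(Excluded from the current account — financial account: acquisition of a foreign subsidiary by a resident firm (outward FDI) 393.9, sale of domestic government bonds to non-residents 484.1, foreign purchases of equities on the domestic stock exchange 479.9; capital account: sale of embassy land to a foreign government 29.4.)

2320.9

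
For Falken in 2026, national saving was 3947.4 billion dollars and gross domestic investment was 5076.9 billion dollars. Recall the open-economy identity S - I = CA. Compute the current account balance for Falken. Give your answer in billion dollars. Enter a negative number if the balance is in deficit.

S - I = CA (net lending to the rest of the world).
CA = S - I = 3947.4 - 5076.9 = -1129.5

-1129.5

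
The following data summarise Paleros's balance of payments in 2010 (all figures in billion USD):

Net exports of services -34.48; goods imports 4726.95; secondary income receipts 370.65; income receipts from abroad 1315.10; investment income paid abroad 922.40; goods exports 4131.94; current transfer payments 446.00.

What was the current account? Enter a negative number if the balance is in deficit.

Goods balance = 4131.94 - 4726.95 = -595.01
Services balance = -34.48
Trade balance (goods + services) = -595.01 + (-34.48) = -629.49
Net primary income = 1315.10 - 922.40 = 392.70
Net secondary income = 370.65 - 446.00 = -75.35
Current account = -629.49 + 392.70 + (-75.35) = -312.14

-312.14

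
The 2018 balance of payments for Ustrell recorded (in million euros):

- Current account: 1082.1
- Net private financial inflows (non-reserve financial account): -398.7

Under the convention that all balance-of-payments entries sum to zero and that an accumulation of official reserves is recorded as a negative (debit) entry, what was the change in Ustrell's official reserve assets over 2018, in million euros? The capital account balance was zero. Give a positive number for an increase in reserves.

Official reserve transactions balance = -(1082.1 + (-398.7)) = -683.4
An accumulation of reserves is recorded as a debit (negative entry), so the change in the stock of reserves is the negative of that balance.
Change in official reserves = -(-683.4) = 683.4

683.4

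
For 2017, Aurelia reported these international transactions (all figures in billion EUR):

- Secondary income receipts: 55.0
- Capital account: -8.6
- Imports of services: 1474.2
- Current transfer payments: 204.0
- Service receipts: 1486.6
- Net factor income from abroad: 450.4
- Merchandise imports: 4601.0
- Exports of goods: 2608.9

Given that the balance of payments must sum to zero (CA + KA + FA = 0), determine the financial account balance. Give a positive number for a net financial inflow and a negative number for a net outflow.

Goods balance = 2608.9 - 4601.0 = -1992.1
Services balance = 1486.6 - 1474.2 = 12.4
Trade balance (goods + services) = -1992.1 + 12.4 = -1979.7
Net primary income = 450.4
Net secondary income = 55.0 - 204.0 = -149.0
Current account = -1979.7 + 450.4 + (-149.0) = -1678.3
Financial account = -(-1678.3 + (-8.6)) = 1686.9

1686.9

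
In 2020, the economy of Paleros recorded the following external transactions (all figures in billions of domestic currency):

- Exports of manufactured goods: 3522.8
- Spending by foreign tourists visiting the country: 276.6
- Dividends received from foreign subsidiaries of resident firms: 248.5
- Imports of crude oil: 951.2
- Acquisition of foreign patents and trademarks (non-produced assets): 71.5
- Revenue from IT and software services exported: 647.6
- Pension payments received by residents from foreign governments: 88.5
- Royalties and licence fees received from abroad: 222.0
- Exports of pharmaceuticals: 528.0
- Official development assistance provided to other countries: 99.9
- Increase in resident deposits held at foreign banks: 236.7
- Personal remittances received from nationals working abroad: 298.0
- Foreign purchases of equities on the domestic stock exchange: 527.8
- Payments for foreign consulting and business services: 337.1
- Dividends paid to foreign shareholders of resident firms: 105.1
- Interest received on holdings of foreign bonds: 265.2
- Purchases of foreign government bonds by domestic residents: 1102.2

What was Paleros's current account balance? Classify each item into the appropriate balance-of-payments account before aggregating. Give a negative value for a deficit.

Goods: 528.0 - 951.2 + 3522.8 = 3099.6
Services: 647.6 - 337.1 + 222.0 + 276.6 = 809.1
Primary income: 265.2 + 248.5 - 105.1 = 408.6
Secondary income: 88.5 + 298.0 - 99.9 = 286.6
Current account = 3099.6 + 809.1 + 408.6 + 286.6 = 4603.9
(Excluded from the current account — capital account: acquisition of foreign patents and trademarks (non-produced assets) 71.5; financial account: increase in resident deposits held at foreign banks 236.7, foreign purchases of equities on the domestic stock exchange 527.8, purchases of foreign government bonds by domestic residents 1102.2.)

4603.9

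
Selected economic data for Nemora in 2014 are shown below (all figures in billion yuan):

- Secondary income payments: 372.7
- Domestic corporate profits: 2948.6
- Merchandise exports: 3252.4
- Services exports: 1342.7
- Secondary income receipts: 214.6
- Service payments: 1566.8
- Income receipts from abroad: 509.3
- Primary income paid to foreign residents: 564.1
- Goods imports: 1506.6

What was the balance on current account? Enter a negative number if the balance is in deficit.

1308.8

Goods balance = 3252.4 - 1506.6 = 1745.8
Services balance = 1342.7 - 1566.8 = -224.1
Trade balance (goods + services) = 1745.8 + (-224.1) = 1521.7
Net primary income = 509.3 - 564.1 = -54.8
Net secondary income = 214.6 - 372.7 = -158.1
Current account = 1521.7 + (-54.8) + (-158.1) = 1308.8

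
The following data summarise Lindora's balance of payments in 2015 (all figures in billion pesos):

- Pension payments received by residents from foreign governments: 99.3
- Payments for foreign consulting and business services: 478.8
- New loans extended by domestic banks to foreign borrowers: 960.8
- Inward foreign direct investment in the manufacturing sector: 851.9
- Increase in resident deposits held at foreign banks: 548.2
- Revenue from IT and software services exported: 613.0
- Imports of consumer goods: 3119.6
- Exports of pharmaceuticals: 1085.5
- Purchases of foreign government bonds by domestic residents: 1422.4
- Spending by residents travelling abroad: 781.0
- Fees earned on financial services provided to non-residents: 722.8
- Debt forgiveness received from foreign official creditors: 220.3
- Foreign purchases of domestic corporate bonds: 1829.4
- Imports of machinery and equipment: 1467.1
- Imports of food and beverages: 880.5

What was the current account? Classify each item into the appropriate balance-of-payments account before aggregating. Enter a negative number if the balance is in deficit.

-4206.4

Goods: -1467.1 - 880.5 - 3119.6 + 1085.5 = -4381.7
Services: -781.0 + 722.8 + 613.0 - 478.8 = 76.0
Secondary income: 99.3
Current account = (-4381.7) + 76.0 + 99.3 = -4206.4
(Excluded from the current account — financial account: new loans extended by domestic banks to foreign borrowers 960.8, inward foreign direct investment in the manufacturing sector 851.9, increase in resident deposits held at foreign banks 548.2, purchases of foreign government bonds by domestic residents 1422.4, foreign purchases of domestic corporate bonds 1829.4; capital account: debt forgiveness received from foreign official creditors 220.3.)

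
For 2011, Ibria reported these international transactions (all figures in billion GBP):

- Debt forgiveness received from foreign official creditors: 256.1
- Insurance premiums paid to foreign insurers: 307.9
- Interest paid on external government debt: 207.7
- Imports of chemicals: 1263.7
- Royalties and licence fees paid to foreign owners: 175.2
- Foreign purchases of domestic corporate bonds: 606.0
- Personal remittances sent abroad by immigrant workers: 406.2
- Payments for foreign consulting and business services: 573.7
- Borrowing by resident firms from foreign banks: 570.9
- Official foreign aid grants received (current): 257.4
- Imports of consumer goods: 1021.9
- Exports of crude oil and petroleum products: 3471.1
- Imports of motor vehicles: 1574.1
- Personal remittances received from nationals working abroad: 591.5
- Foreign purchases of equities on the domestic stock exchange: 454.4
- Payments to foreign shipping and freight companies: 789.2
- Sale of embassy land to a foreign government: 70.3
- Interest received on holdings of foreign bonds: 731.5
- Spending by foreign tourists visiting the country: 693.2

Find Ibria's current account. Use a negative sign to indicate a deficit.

-574.9

Goods: -1263.7 - 1574.1 - 1021.9 + 3471.1 = -388.6
Services: -789.2 + 693.2 - 573.7 - 175.2 - 307.9 = -1152.8
Primary income: -207.7 + 731.5 = 523.8
Secondary income: 591.5 - 406.2 + 257.4 = 442.7
Current account = (-388.6) + (-1152.8) + 523.8 + 442.7 = -574.9
(Excluded from the current account — capital account: debt forgiveness received from foreign official creditors 256.1, sale of embassy land to a foreign government 70.3; financial account: foreign purchases of domestic corporate bonds 606.0, borrowing by resident firms from foreign banks 570.9, foreign purchases of equities on the domestic stock exchange 454.4.)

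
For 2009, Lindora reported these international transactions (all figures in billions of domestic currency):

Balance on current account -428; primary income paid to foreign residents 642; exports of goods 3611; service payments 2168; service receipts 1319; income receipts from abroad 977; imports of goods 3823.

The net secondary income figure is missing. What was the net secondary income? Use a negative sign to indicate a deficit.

298

Current account = goods balance + services balance + net primary income + net secondary income
Sum of the known components = -726
Net secondary income = CA - (known components) = -428 - (-726) = 298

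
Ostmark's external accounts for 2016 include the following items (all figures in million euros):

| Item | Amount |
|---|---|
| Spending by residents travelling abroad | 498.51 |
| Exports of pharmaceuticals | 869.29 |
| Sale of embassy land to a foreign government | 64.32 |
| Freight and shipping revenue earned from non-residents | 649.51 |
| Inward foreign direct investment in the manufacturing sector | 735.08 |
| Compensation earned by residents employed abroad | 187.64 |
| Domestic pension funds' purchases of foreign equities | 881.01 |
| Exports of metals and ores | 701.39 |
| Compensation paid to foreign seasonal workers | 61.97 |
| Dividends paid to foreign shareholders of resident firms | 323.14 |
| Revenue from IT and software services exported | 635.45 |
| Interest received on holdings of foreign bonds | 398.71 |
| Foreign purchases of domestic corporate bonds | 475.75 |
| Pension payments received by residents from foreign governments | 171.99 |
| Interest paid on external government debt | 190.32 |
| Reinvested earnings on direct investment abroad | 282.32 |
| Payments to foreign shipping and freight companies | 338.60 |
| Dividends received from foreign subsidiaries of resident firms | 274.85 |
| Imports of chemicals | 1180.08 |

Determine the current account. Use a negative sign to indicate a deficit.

1578.53

Goods: -1180.08 + 869.29 + 701.39 = 390.60
Services: 635.45 - 338.60 + 649.51 - 498.51 = 447.85
Primary income: 282.32 + 274.85 - 61.97 - 190.32 + 187.64 - 323.14 + 398.71 = 568.09
Secondary income: 171.99
Current account = 390.60 + 447.85 + 568.09 + 171.99 = 1578.53
(Excluded from the current account — capital account: sale of embassy land to a foreign government 64.32; financial account: inward foreign direct investment in the manufacturing sector 735.08, domestic pension funds' purchases of foreign equities 881.01, foreign purchases of domestic corporate bonds 475.75.)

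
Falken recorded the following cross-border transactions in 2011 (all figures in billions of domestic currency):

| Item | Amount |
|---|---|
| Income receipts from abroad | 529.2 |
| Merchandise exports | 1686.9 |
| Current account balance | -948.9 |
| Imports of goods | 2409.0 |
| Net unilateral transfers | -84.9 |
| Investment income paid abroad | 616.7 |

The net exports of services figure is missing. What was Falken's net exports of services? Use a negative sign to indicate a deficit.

Current account = goods balance + services balance + net primary income + net secondary income
Sum of the known components = -894.5
Net exports of services = CA - (known components) = -948.9 - (-894.5) = -54.4

-54.4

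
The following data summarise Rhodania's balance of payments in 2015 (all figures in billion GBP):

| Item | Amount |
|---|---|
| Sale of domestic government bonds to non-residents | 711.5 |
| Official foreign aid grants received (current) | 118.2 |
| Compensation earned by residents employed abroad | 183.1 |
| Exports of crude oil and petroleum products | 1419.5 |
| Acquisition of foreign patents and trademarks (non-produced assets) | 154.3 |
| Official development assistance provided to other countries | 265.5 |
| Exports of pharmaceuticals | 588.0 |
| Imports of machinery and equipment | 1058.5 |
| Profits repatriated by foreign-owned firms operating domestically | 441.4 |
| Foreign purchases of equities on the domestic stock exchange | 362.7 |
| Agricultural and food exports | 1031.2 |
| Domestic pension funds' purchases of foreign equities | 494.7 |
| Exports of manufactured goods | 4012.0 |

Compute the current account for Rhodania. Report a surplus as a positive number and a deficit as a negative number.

Goods: 1419.5 + 1031.2 + 4012.0 + 588.0 - 1058.5 = 5992.2
Primary income: -441.4 + 183.1 = -258.3
Secondary income: 118.2 - 265.5 = -147.3
Current account = 5992.2 + (-258.3) + (-147.3) = 5586.6
(Excluded from the current account — financial account: sale of domestic government bonds to non-residents 711.5, foreign purchases of equities on the domestic stock exchange 362.7, domestic pension funds' purchases of foreign equities 494.7; capital account: acquisition of foreign patents and trademarks (non-produced assets) 154.3.)

5586.6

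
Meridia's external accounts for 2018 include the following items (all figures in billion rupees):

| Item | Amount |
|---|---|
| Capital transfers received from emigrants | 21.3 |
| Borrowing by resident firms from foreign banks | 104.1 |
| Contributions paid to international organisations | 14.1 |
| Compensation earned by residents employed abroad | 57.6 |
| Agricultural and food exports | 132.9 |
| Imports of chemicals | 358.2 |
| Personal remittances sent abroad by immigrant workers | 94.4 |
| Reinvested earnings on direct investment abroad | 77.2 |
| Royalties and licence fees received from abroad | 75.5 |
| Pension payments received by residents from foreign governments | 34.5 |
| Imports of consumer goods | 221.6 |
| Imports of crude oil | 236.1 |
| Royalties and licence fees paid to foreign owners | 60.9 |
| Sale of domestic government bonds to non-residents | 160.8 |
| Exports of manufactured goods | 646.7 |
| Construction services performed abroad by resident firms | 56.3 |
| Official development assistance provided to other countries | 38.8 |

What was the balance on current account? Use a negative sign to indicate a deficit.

Goods: -221.6 + 646.7 + 132.9 - 236.1 - 358.2 = -36.3
Services: 56.3 + 75.5 - 60.9 = 70.9
Primary income: 77.2 + 57.6 = 134.8
Secondary income: -94.4 - 14.1 - 38.8 + 34.5 = -112.8
Current account = (-36.3) + 70.9 + 134.8 + (-112.8) = 56.6
(Excluded from the current account — capital account: capital transfers received from emigrants 21.3; financial account: borrowing by resident firms from foreign banks 104.1, sale of domestic government bonds to non-residents 160.8.)

56.6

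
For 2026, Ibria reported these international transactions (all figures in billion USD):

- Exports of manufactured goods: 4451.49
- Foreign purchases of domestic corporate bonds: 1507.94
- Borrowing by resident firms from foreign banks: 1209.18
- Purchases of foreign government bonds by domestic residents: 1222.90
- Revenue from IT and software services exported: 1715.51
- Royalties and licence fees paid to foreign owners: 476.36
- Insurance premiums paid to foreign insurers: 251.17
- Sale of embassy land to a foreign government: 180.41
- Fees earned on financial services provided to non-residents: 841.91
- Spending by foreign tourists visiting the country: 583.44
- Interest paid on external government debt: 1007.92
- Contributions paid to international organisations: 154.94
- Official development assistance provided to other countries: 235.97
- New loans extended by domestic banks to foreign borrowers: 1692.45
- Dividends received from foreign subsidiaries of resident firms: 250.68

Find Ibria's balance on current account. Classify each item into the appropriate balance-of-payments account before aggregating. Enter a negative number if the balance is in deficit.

5716.67

Goods: 4451.49
Services: 583.44 - 251.17 + 841.91 + 1715.51 - 476.36 = 2413.33
Primary income: 250.68 - 1007.92 = -757.24
Secondary income: -235.97 - 154.94 = -390.91
Current account = 4451.49 + 2413.33 + (-757.24) + (-390.91) = 5716.67
(Excluded from the current account — financial account: foreign purchases of domestic corporate bonds 1507.94, borrowing by resident firms from foreign banks 1209.18, purchases of foreign government bonds by domestic residents 1222.90, new loans extended by domestic banks to foreign borrowers 1692.45; capital account: sale of embassy land to a foreign government 180.41.)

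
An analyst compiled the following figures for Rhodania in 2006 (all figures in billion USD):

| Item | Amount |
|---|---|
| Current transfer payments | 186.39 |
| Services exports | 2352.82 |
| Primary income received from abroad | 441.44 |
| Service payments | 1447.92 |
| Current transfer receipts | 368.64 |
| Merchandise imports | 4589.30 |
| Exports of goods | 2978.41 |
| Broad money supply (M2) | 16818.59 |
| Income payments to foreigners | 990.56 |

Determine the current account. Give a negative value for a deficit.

Goods balance = 2978.41 - 4589.30 = -1610.89
Services balance = 2352.82 - 1447.92 = 904.90
Trade balance (goods + services) = -1610.89 + 904.90 = -705.99
Net primary income = 441.44 - 990.56 = -549.12
Net secondary income = 368.64 - 186.39 = 182.25
Current account = -705.99 + (-549.12) + 182.25 = -1072.86

-1072.86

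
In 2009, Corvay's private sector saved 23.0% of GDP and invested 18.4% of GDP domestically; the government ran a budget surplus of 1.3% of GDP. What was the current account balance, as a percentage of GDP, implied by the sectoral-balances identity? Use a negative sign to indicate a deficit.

By the sectoral-balances identity, CA = (S_private - I) + (T - G).
Private balance = 23.0 - 18.4 = 4.6
Government balance (T - G) = 1.3
CA = 4.6 + 1.3 = 5.9

5.9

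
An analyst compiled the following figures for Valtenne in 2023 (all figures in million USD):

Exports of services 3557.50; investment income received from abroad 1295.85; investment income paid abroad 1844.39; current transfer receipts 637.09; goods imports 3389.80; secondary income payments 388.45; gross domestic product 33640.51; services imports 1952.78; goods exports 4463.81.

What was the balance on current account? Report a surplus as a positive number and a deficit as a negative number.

Goods balance = 4463.81 - 3389.80 = 1074.01
Services balance = 3557.50 - 1952.78 = 1604.72
Trade balance (goods + services) = 1074.01 + 1604.72 = 2678.73
Net primary income = 1295.85 - 1844.39 = -548.54
Net secondary income = 637.09 - 388.45 = 248.64
Current account = 2678.73 + (-548.54) + 248.64 = 2378.83

2378.83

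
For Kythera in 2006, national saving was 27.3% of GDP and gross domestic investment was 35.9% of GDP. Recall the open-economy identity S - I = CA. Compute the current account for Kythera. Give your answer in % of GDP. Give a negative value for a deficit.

CA = S - I = 27.3 - 35.9 = -8.6

-8.6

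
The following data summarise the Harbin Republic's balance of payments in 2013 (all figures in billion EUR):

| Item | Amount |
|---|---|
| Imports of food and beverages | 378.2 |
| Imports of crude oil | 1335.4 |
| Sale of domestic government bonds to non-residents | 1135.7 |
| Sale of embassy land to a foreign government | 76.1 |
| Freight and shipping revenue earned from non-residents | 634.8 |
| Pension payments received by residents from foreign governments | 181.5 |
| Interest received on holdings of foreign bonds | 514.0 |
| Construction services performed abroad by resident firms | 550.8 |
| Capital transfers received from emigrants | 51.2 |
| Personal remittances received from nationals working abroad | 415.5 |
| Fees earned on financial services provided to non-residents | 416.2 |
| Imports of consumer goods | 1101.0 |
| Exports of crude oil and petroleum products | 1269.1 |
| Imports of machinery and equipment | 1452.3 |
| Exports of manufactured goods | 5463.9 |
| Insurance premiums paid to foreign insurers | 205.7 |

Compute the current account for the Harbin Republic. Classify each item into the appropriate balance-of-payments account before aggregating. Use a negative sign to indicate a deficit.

4973.2

Goods: 1269.1 - 1101.0 - 378.2 - 1452.3 + 5463.9 - 1335.4 = 2466.1
Services: 550.8 - 205.7 + 634.8 + 416.2 = 1396.1
Primary income: 514.0
Secondary income: 181.5 + 415.5 = 597.0
Current account = 2466.1 + 1396.1 + 514.0 + 597.0 = 4973.2
(Excluded from the current account — financial account: sale of domestic government bonds to non-residents 1135.7; capital account: sale of embassy land to a foreign government 76.1, capital transfers received from emigrants 51.2.)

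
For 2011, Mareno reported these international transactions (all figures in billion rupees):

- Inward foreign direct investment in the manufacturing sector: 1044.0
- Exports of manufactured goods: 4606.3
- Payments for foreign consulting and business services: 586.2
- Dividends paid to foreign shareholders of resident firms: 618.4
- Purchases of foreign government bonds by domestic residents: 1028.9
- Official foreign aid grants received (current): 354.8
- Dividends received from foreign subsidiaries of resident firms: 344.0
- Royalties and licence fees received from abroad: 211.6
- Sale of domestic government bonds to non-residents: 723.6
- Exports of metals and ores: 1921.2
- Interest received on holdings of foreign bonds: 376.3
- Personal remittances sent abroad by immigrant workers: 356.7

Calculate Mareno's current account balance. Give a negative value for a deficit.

Goods: 1921.2 + 4606.3 = 6527.5
Services: 211.6 - 586.2 = -374.6
Primary income: 344.0 + 376.3 - 618.4 = 101.9
Secondary income: 354.8 - 356.7 = -1.9
Current account = 6527.5 + (-374.6) + 101.9 + (-1.9) = 6252.9
(Excluded from the current account — financial account: inward foreign direct investment in the manufacturing sector 1044.0, purchases of foreign government bonds by domestic residents 1028.9, sale of domestic government bonds to non-residents 723.6.)

6252.9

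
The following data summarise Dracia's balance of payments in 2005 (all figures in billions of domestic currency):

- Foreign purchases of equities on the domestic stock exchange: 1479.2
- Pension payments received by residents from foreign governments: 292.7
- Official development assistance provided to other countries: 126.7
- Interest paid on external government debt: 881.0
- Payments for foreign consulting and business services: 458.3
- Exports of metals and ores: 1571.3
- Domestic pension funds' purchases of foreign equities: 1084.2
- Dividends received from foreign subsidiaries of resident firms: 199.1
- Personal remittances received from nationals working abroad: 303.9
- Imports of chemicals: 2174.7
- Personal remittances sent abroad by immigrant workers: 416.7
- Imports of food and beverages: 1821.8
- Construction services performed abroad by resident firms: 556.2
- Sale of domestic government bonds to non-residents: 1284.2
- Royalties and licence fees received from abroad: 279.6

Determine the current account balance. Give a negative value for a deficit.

-2676.4

Goods: -1821.8 - 2174.7 + 1571.3 = -2425.2
Services: 556.2 + 279.6 - 458.3 = 377.5
Primary income: 199.1 - 881.0 = -681.9
Secondary income: -416.7 + 292.7 - 126.7 + 303.9 = 53.2
Current account = (-2425.2) + 377.5 + (-681.9) + 53.2 = -2676.4
(Excluded from the current account — financial account: foreign purchases of equities on the domestic stock exchange 1479.2, domestic pension funds' purchases of foreign equities 1084.2, sale of domestic government bonds to non-residents 1284.2.)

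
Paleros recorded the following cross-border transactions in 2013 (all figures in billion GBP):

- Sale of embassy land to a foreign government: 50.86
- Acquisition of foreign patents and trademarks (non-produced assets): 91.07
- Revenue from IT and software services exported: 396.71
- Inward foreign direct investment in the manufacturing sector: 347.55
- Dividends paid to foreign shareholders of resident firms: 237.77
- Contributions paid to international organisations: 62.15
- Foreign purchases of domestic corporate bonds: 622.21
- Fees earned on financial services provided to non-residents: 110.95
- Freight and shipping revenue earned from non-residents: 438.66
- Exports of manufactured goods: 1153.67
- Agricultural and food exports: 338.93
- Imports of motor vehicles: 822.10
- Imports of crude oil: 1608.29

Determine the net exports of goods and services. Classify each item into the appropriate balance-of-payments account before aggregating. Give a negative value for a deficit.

8.53

Goods: 1153.67 + 338.93 - 822.10 - 1608.29 = -937.79
Services: 110.95 + 438.66 + 396.71 = 946.32
Trade balance = -937.79 + 946.32 = 8.53
(Excluded from the trade balance — capital account: sale of embassy land to a foreign government 50.86, acquisition of foreign patents and trademarks (non-produced assets) 91.07; financial account: inward foreign direct investment in the manufacturing sector 347.55, foreign purchases of domestic corporate bonds 622.21; primary income: dividends paid to foreign shareholders of resident firms 237.77; secondary income: contributions paid to international organisations 62.15.)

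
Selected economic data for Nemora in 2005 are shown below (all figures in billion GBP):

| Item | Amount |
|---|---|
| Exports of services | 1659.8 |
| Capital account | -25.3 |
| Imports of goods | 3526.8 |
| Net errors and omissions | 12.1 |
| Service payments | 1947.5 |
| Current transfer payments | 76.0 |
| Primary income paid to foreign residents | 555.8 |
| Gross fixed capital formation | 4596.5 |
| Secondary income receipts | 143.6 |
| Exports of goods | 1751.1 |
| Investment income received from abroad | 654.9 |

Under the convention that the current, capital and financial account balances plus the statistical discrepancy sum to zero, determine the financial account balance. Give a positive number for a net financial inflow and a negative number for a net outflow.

1909.9

Goods balance = 1751.1 - 3526.8 = -1775.7
Services balance = 1659.8 - 1947.5 = -287.7
Trade balance (goods + services) = -1775.7 + (-287.7) = -2063.4
Net primary income = 654.9 - 555.8 = 99.1
Net secondary income = 143.6 - 76.0 = 67.6
Current account = -2063.4 + 99.1 + 67.6 = -1896.7
Financial account = -(-1896.7 + (-25.3) + 12.1) = 1909.9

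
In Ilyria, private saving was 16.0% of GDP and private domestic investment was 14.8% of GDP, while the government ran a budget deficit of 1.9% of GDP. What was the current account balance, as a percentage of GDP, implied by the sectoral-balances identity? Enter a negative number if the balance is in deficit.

-0.7

By the sectoral-balances identity, CA = (S_private - I) + (T - G).
Private balance = 16.0 - 14.8 = 1.2
Government balance (T - G) = -1.9
CA = 1.2 + (-1.9) = -0.7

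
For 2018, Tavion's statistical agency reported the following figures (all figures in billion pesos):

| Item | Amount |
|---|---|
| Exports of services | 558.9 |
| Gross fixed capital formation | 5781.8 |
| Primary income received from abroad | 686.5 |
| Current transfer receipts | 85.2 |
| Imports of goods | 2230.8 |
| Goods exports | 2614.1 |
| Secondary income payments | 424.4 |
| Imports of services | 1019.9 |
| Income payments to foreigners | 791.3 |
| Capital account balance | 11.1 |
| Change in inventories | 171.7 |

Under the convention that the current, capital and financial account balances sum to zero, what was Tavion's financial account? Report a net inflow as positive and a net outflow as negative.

510.6

Goods balance = 2614.1 - 2230.8 = 383.3
Services balance = 558.9 - 1019.9 = -461.0
Trade balance (goods + services) = 383.3 + (-461.0) = -77.7
Net primary income = 686.5 - 791.3 = -104.8
Net secondary income = 85.2 - 424.4 = -339.2
Current account = -77.7 + (-104.8) + (-339.2) = -521.7
Financial account = -(-521.7 + 11.1) = 510.6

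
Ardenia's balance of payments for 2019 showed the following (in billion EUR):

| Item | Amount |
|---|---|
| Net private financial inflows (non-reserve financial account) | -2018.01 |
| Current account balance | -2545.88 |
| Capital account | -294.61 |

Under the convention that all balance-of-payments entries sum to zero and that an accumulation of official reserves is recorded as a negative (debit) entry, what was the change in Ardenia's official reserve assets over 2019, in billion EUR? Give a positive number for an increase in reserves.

Official reserve transactions balance = -((-2545.88) + (-294.61) + (-2018.01)) = 4858.50
An accumulation of reserves is recorded as a debit (negative entry), so the change in the stock of reserves is the negative of that balance.
Change in official reserves = -(4858.50) = -4858.50

-4858.50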